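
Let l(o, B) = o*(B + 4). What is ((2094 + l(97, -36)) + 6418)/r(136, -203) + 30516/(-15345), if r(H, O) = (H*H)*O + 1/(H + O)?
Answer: -853587781108/428916785385 ≈ -1.9901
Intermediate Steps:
l(o, B) = o*(4 + B)
r(H, O) = 1/(H + O) + O*H**2 (r(H, O) = H**2*O + 1/(H + O) = O*H**2 + 1/(H + O) = 1/(H + O) + O*H**2)
((2094 + l(97, -36)) + 6418)/r(136, -203) + 30516/(-15345) = ((2094 + 97*(4 - 36)) + 6418)/(((1 - 203*136**3 + 136**2*(-203)**2)/(136 - 203))) + 30516/(-15345) = ((2094 + 97*(-32)) + 6418)/(((1 - 203*2515456 + 18496*41209)/(-67))) + 30516*(-1/15345) = ((2094 - 3104) + 6418)/((-(1 - 510637568 + 762201664)/67)) - 10172/5115 = (-1010 + 6418)/((-1/67*251564097)) - 10172/5115 = 5408/(-251564097/67) - 10172/5115 = 5408*(-67/251564097) - 10172/5115 = -362336/251564097 - 10172/5115 = -853587781108/428916785385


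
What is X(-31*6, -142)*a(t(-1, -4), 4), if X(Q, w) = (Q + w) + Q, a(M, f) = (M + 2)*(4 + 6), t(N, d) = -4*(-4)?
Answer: -92520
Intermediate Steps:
t(N, d) = 16
a(M, f) = 20 + 10*M (a(M, f) = (2 + M)*10 = 20 + 10*M)
X(Q, w) = w + 2*Q
X(-31*6, -142)*a(t(-1, -4), 4) = (-142 + 2*(-31*6))*(20 + 10*16) = (-142 + 2*(-186))*(20 + 160) = (-142 - 372)*180 = -514*180 = -92520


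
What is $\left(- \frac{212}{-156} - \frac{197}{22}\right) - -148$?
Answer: $\frac{120467}{858} \approx 140.4$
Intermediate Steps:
$\left(- \frac{212}{-156} - \frac{197}{22}\right) - -148 = \left(\left(-212\right) \left(- \frac{1}{156}\right) - \frac{197}{22}\right) + 148 = \left(\frac{53}{39} - \frac{197}{22}\right) + 148 = - \frac{6517}{858} + 148 = \frac{120467}{858}$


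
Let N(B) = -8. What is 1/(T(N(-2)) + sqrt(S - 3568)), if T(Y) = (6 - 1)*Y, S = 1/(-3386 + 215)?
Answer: -126840/16387729 - I*sqrt(35877103059)/16387729 ≈ -0.0077399 - 0.011558*I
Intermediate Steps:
S = -1/3171 (S = 1/(-3171) = -1/3171 ≈ -0.00031536)
T(Y) = 5*Y
1/(T(N(-2)) + sqrt(S - 3568)) = 1/(5*(-8) + sqrt(-1/3171 - 3568)) = 1/(-40 + sqrt(-11314129/3171)) = 1/(-40 + I*sqrt(35877103059)/3171)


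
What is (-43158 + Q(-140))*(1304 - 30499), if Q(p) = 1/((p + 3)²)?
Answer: 23648898866695/18769 ≈ 1.2600e+9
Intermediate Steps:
Q(p) = (3 + p)⁻² (Q(p) = 1/((3 + p)²) = (3 + p)⁻²)
(-43158 + Q(-140))*(1304 - 30499) = (-43158 + (3 - 140)⁻²)*(1304 - 30499) = (-43158 + (-137)⁻²)*(-29195) = (-43158 + 1/18769)*(-29195) = -810032501/18769*(-29195) = 23648898866695/18769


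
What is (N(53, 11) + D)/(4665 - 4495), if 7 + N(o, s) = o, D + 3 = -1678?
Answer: -327/34 ≈ -9.6176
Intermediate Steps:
D = -1681 (D = -3 - 1678 = -1681)
N(o, s) = -7 + o
(N(53, 11) + D)/(4665 - 4495) = ((-7 + 53) - 1681)/(4665 - 4495) = (46 - 1681)/170 = -1635*1/170 = -327/34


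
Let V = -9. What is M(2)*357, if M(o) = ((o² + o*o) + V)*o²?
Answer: -1428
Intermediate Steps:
M(o) = o²*(-9 + 2*o²) (M(o) = ((o² + o*o) - 9)*o² = ((o² + o²) - 9)*o² = (2*o² - 9)*o² = (-9 + 2*o²)*o² = o²*(-9 + 2*o²))
M(2)*357 = (2²*(-9 + 2*2²))*357 = (4*(-9 + 2*4))*357 = (4*(-9 + 8))*357 = (4*(-1))*357 = -4*357 = -1428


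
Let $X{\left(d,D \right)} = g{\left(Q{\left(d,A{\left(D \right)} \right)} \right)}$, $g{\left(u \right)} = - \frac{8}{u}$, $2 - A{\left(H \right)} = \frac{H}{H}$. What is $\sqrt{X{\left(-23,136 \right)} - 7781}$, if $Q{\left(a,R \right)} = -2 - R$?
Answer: $\frac{i \sqrt{70005}}{3} \approx 88.195 i$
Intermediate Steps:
$A{\left(H \right)} = 1$ ($A{\left(H \right)} = 2 - \frac{H}{H} = 2 - 1 = 1$)
$X{\left(d,D \right)} = \frac{8}{3}$ ($X{\left(d,D \right)} = - \frac{8}{-2 - 1} = - \frac{8}{-3} = \left(-8\right) \left(- \frac{1}{3}\right) = \frac{8}{3}$)
$\sqrt{X{\left(-23,136 \right)} - 7781} = \sqrt{\frac{8}{3} - 7781} = \sqrt{- \frac{23335}{3}} = \frac{i \sqrt{70005}}{3}$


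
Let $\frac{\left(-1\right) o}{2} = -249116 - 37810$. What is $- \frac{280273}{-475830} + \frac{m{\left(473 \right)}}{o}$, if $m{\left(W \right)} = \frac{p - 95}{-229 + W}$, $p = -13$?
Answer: $\frac{96185643823}{163298194380} \approx 0.58902$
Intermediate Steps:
$o = 573852$ ($o = - 2 \left(-249116 - 37810\right) = \left(-2\right) \left(-286926\right) = 573852$)
$m{\left(W \right)} = - \frac{108}{-229 + W}$ ($m{\left(W \right)} = \frac{-13 - 95}{-229 + W} = - \frac{108}{-229 + W}$)
$- \frac{280273}{-475830} + \frac{m{\left(473 \right)}}{o} = - \frac{280273}{-475830} + \frac{\left(-108\right) \frac{1}{-229 + 473}}{573852} = \left(-280273\right) \left(- \frac{1}{475830}\right) + - \frac{108}{244} \cdot \frac{1}{573852} = \frac{280273}{475830} + \left(-108\right) \frac{1}{244} \cdot \frac{1}{573852} = \frac{280273}{475830} - \frac{9}{11668324} = \frac{96185643823}{163298194380}$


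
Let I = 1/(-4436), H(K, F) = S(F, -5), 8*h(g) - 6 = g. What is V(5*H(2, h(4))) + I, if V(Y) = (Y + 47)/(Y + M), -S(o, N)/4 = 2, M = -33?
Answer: -31125/323828 ≈ -0.096116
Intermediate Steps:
h(g) = ¾ + g/8
S(o, N) = -8 (S(o, N) = -4*2 = -8)
H(K, F) = -8
V(Y) = (47 + Y)/(-33 + Y) (V(Y) = (Y + 47)/(Y - 33) = (47 + Y)/(-33 + Y))
I = -1/4436 ≈ -0.00022543
V(5*H(2, h(4))) + I = (47 + 5*(-8))/(-33 + 5*(-8)) - 1/4436 = (47 - 40)/(-33 - 40) - 1/4436 = 7/(-73) - 1/4436 = -1/73*7 - 1/4436 = -7/73 - 1/4436 = -31125/323828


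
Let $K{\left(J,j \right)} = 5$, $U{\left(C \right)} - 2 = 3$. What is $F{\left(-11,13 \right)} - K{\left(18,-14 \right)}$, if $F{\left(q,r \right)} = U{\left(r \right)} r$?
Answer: $60$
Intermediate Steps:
$U{\left(C \right)} = 5$ ($U{\left(C \right)} = 2 + 3 = 5$)
$F{\left(q,r \right)} = 5 r$
$F{\left(-11,13 \right)} - K{\left(18,-14 \right)} = 5 \cdot 13 - 5 = 65 - 5 = 60$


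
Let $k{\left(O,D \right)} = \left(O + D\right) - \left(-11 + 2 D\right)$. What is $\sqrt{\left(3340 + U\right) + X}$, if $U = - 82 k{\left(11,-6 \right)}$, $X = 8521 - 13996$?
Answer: $i \sqrt{4431} \approx 66.566 i$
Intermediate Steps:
$k{\left(O,D \right)} = 11 + O - D$ ($k{\left(O,D \right)} = \left(D + O\right) - \left(-11 + 2 D\right) = 11 + O - D$)
$X = -5475$
$U = -2296$ ($U = - 82 \left(11 + 11 - -6\right) = - 82 \left(11 + 11 + 6\right) = \left(-82\right) 28 = -2296$)
$\sqrt{\left(3340 + U\right) + X} = \sqrt{\left(3340 - 2296\right) - 5475} = \sqrt{1044 - 5475} = \sqrt{-4431} = i \sqrt{4431}$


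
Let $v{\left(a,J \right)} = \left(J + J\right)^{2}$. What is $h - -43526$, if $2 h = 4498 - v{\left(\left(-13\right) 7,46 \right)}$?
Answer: $41543$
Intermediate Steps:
$v{\left(a,J \right)} = 4 J^{2}$ ($v{\left(a,J \right)} = \left(2 J\right)^{2} = 4 J^{2}$)
$h = -1983$ ($h = \frac{4498 - 4 \cdot 46^{2}}{2} = \frac{4498 - 4 \cdot 2116}{2} = \frac{4498 - 8464}{2} = \frac{1}{2} \left(-3966\right) = -1983$)
$h - -43526 = -1983 - -43526 = -1983 + 43526 = 41543$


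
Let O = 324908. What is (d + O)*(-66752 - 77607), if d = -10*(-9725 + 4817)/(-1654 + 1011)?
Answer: -30151797184276/643 ≈ -4.6892e+10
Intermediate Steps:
d = -49080/643 (d = -(-49080)/(-643) = -(-49080)*(-1)/643 = -10*4908/643 = -49080/643 ≈ -76.330)
(d + O)*(-66752 - 77607) = (-49080/643 + 324908)*(-66752 - 77607) = (208866764/643)*(-144359) = -30151797184276/643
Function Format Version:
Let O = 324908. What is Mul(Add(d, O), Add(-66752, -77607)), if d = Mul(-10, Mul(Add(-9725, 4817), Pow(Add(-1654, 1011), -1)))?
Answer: Rational(-30151797184276, 643) ≈ -4.6892e+10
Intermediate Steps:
d = Rational(-49080, 643) (d = Mul(-10, Mul(-4908, Pow(-643, -1))) = Mul(-10, Mul(-4908, Rational(-1, 643))) = Mul(-10, Rational(4908, 643)) = Rational(-49080, 643) ≈ -76.330)
Mul(Add(d, O), Add(-66752, -77607)) = Mul(Add(Rational(-49080, 643), 324908), Add(-66752, -77607)) = Mul(Rational(208866764, 643), -144359) = Rational(-30151797184276, 643)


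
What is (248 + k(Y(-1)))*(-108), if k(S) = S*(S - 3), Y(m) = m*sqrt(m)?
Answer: -26676 - 324*I ≈ -26676.0 - 324.0*I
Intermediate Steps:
Y(m) = m**(3/2)
k(S) = S*(-3 + S)
(248 + k(Y(-1)))*(-108) = (248 + (-1)**(3/2)*(-3 + (-1)**(3/2)))*(-108) = (248 + (-I)*(-3 - I))*(-108) = (248 - I*(-3 - I))*(-108) = -26784 + 108*I*(-3 - I)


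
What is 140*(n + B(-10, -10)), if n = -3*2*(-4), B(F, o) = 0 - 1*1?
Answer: 3220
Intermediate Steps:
B(F, o) = -1 (B(F, o) = 0 - 1 = -1)
n = 24 (n = -6*(-4) = 24)
140*(n + B(-10, -10)) = 140*(24 - 1) = 140*23 = 3220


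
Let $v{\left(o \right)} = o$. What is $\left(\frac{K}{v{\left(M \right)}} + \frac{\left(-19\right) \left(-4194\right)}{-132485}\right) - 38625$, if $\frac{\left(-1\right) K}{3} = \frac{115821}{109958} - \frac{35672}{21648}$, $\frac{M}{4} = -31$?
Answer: $- \frac{7866964578274871873}{203672210893030} \approx -38626.0$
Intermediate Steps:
$M = -124$ ($M = 4 \left(-31\right) = -124$)
$K = \frac{44222774}{24795529}$ ($K = - 3 \left(\frac{115821}{109958} - \frac{35672}{21648}\right) = - 3 \left(115821 \cdot \frac{1}{109958} - \frac{4459}{2706}\right) = - 3 \left(\frac{115821}{109958} - \frac{4459}{2706}\right) = \left(-3\right) \left(- \frac{44222774}{74386587}\right) = \frac{44222774}{24795529} \approx 1.7835$)
$\left(\frac{K}{v{\left(M \right)}} + \frac{\left(-19\right) \left(-4194\right)}{-132485}\right) - 38625 = \left(\frac{44222774}{24795529 \left(-124\right)} + \frac{\left(-19\right) \left(-4194\right)}{-132485}\right) - 38625 = \left(\frac{44222774}{24795529} \left(- \frac{1}{124}\right) + 79686 \left(- \frac{1}{132485}\right)\right) - 38625 = \left(- \frac{22111387}{1537322798} - \frac{79686}{132485}\right) - 38625 = - \frac{125432531588123}{203672210893030} - 38625 = - \frac{7866964578274871873}{203672210893030}$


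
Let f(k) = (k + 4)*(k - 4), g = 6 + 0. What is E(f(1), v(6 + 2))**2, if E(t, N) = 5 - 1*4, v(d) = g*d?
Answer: 1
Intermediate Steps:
g = 6
v(d) = 6*d
f(k) = (-4 + k)*(4 + k) (f(k) = (4 + k)*(-4 + k) = (-4 + k)*(4 + k))
E(t, N) = 1 (E(t, N) = 5 - 4 = 1)
E(f(1), v(6 + 2))**2 = 1**2 = 1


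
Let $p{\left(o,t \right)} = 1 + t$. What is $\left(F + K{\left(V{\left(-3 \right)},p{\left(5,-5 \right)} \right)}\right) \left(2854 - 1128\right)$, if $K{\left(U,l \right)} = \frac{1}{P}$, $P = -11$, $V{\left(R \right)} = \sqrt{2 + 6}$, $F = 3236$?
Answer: $\frac{61436970}{11} \approx 5.5852 \cdot 10^{6}$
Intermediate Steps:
$V{\left(R \right)} = 2 \sqrt{2}$ ($V{\left(R \right)} = \sqrt{8} = 2 \sqrt{2}$)
$K{\left(U,l \right)} = - \frac{1}{11}$ ($K{\left(U,l \right)} = \frac{1}{-11} = - \frac{1}{11}$)
$\left(F + K{\left(V{\left(-3 \right)},p{\left(5,-5 \right)} \right)}\right) \left(2854 - 1128\right) = \left(3236 - \frac{1}{11}\right) \left(2854 - 1128\right) = \frac{35595}{11} \cdot 1726 = \frac{61436970}{11}$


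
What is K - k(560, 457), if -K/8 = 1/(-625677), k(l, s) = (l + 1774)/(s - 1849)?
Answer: 243390209/145157064 ≈ 1.6767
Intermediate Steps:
k(l, s) = (1774 + l)/(-1849 + s)
K = 8/625677 (K = -8/(-625677) = -8*(-1/625677) = 8/625677 ≈ 1.2786e-5)
K - k(560, 457) = 8/625677 - (1774 + 560)/(-1849 + 457) = 8/625677 - 2334/(-1392) = 8/625677 - (-1)*2334/1392 = 8/625677 - 1*(-389/232) = 8/625677 + 389/232 = 243390209/145157064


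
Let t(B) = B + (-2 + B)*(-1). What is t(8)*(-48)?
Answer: -96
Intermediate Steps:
t(B) = 2 (t(B) = B + (2 - B) = 2)
t(8)*(-48) = 2*(-48) = -96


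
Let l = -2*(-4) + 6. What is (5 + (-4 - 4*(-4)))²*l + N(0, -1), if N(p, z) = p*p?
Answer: 4046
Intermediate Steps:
l = 14 (l = 8 + 6 = 14)
N(p, z) = p²
(5 + (-4 - 4*(-4)))²*l + N(0, -1) = (5 + (-4 - 4*(-4)))²*14 + 0² = (5 + (-4 + 16))²*14 + 0 = (5 + 12)²*14 + 0 = 17²*14 + 0 = 289*14 + 0 = 4046 + 0 = 4046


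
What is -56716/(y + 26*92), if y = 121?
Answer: -56716/2513 ≈ -22.569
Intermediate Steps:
-56716/(y + 26*92) = -56716/(121 + 26*92) = -56716/(121 + 2392) = -56716/2513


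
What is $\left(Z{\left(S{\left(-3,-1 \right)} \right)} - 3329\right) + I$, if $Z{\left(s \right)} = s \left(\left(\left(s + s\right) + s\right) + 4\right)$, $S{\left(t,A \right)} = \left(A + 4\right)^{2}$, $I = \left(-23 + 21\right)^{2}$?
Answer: $-3046$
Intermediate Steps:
$I = 4$ ($I = \left(-2\right)^{2} = 4$)
$S{\left(t,A \right)} = \left(4 + A\right)^{2}$
$Z{\left(s \right)} = s \left(4 + 3 s\right)$ ($Z{\left(s \right)} = s \left(\left(2 s + s\right) + 4\right) = s \left(3 s + 4\right) = s \left(4 + 3 s\right)$)
$\left(Z{\left(S{\left(-3,-1 \right)} \right)} - 3329\right) + I = \left(\left(4 - 1\right)^{2} \left(4 + 3 \left(4 - 1\right)^{2}\right) - 3329\right) + 4 = \left(3^{2} \left(4 + 3 \cdot 3^{2}\right) - 3329\right) + 4 = \left(9 \left(4 + 3 \cdot 9\right) - 3329\right) + 4 = \left(9 \left(4 + 27\right) - 3329\right) + 4 = \left(9 \cdot 31 - 3329\right) + 4 = \left(279 - 3329\right) + 4 = -3050 + 4 = -3046$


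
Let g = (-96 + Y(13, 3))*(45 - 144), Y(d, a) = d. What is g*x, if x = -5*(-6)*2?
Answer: 493020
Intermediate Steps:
g = 8217 (g = (-96 + 13)*(45 - 144) = -83*(-99) = 8217)
x = 60 (x = 30*2 = 60)
g*x = 8217*60 = 493020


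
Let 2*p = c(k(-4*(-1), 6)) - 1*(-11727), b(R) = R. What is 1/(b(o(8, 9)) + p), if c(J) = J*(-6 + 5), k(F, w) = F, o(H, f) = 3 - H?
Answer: 2/11713 ≈ 0.00017075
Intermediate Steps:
c(J) = -J (c(J) = J*(-1) = -J)
p = 11723/2 (p = (-(-4)*(-1) - 1*(-11727))/2 = (-1*4 + 11727)/2 = (-4 + 11727)/2 = (½)*11723 = 11723/2 ≈ 5861.5)
1/(b(o(8, 9)) + p) = 1/((3 - 1*8) + 11723/2) = 1/((3 - 8) + 11723/2) = 1/(-5 + 11723/2) = 1/(11713/2) = 2/11713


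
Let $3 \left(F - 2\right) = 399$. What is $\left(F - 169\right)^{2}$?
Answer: $1156$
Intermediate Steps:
$F = 135$ ($F = 2 + \frac{1}{3} \cdot 399 = 2 + 133 = 135$)
$\left(F - 169\right)^{2} = \left(135 - 169\right)^{2} = \left(-34\right)^{2} = 1156$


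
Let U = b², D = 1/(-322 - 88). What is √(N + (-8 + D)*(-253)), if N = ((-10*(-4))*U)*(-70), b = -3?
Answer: I*√3895781870/410 ≈ 152.23*I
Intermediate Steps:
D = -1/410 (D = 1/(-410) = -1/410 ≈ -0.0024390)
U = 9 (U = (-3)² = 9)
N = -25200 (N = (-10*(-4)*9)*(-70) = (40*9)*(-70) = 360*(-70) = -25200)
√(N + (-8 + D)*(-253)) = √(-25200 + (-8 - 1/410)*(-253)) = √(-25200 - 3281/410*(-253)) = √(-25200 + 830093/410) = √(-9501907/410) = I*√3895781870/410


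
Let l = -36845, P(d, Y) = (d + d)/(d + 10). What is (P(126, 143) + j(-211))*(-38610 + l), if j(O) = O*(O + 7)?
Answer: -110432844345/34 ≈ -3.2480e+9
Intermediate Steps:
j(O) = O*(7 + O)
P(d, Y) = 2*d/(10 + d) (P(d, Y) = (2*d)/(10 + d) = 2*d/(10 + d))
(P(126, 143) + j(-211))*(-38610 + l) = (2*126/(10 + 126) - 211*(7 - 211))*(-38610 - 36845) = (2*126/136 - 211*(-204))*(-75455) = (2*126*(1/136) + 43044)*(-75455) = (63/34 + 43044)*(-75455) = (1463559/34)*(-75455) = -110432844345/34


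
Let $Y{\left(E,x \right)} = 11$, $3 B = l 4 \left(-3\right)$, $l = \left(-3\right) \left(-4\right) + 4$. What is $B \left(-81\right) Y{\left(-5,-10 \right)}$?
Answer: $57024$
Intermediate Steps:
$l = 16$ ($l = 12 + 4 = 16$)
$B = -64$ ($B = \frac{16 \cdot 4 \left(-3\right)}{3} = \frac{64 \left(-3\right)}{3} = \frac{1}{3} \left(-192\right) = -64$)
$B \left(-81\right) Y{\left(-5,-10 \right)} = \left(-64\right) \left(-81\right) 11 = 5184 \cdot 11 = 57024$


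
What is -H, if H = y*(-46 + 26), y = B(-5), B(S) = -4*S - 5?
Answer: 300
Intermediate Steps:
B(S) = -5 - 4*S
y = 15 (y = -5 - 4*(-5) = -5 + 20 = 15)
H = -300 (H = 15*(-46 + 26) = 15*(-20) = -300)
-H = -1*(-300) = 300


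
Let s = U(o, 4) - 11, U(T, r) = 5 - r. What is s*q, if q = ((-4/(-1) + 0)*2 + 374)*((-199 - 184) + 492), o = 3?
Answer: -416380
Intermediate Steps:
s = -10 (s = (5 - 1*4) - 11 = (5 - 4) - 11 = 1 - 11 = -10)
q = 41638 (q = ((-4*(-1) + 0)*2 + 374)*(-383 + 492) = ((4 + 0)*2 + 374)*109 = (4*2 + 374)*109 = (8 + 374)*109 = 382*109 = 41638)
s*q = -10*41638 = -416380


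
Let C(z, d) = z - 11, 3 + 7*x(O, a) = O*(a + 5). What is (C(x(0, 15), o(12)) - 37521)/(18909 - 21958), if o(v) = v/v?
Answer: 262727/21343 ≈ 12.310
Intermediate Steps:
x(O, a) = -3/7 + O*(5 + a)/7 (x(O, a) = -3/7 + (O*(a + 5))/7 = -3/7 + (O*(5 + a))/7 = -3/7 + O*(5 + a)/7)
o(v) = 1
C(z, d) = -11 + z
(C(x(0, 15), o(12)) - 37521)/(18909 - 21958) = ((-11 + (-3/7 + (5/7)*0 + (⅐)*0*15)) - 37521)/(18909 - 21958) = ((-11 + (-3/7 + 0 + 0)) - 37521)/(-3049) = ((-11 - 3/7) - 37521)*(-1/3049) = (-80/7 - 37521)*(-1/3049) = -262727/7*(-1/3049) = 262727/21343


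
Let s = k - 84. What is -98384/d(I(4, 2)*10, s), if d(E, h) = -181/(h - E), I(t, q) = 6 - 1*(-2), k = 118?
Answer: -4525664/181 ≈ -25004.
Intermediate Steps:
I(t, q) = 8 (I(t, q) = 6 + 2 = 8)
s = 34 (s = 118 - 84 = 34)
-98384/d(I(4, 2)*10, s) = -98384/(181/(8*10 - 1*34)) = -98384/(181/(80 - 34)) = -98384/(181/46) = -98384/(181*(1/46)) = -98384/181/46 = -98384*46/181 = -4525664/181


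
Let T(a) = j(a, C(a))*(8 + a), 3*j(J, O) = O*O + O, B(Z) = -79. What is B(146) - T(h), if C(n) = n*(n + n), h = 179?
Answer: -255975997653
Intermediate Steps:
C(n) = 2*n**2 (C(n) = n*(2*n) = 2*n**2)
j(J, O) = O/3 + O**2/3 (j(J, O) = (O*O + O)/3 = (O**2 + O)/3 = (O + O**2)/3 = O/3 + O**2/3)
T(a) = 2*a**2*(1 + 2*a**2)*(8 + a)/3 (T(a) = ((2*a**2)*(1 + 2*a**2)/3)*(8 + a) = (2*a**2*(1 + 2*a**2)/3)*(8 + a) = 2*a**2*(1 + 2*a**2)*(8 + a)/3)
B(146) - T(h) = -79 - 2*179**2*(1 + 2*179**2)*(8 + 179)/3 = -79 - 2*32041*(1 + 2*32041)*187/3 = -79 - 2*32041*(1 + 64082)*187/3 = -79 - 2*32041*64083*187/3 = -79 - 1*255975997574 = -79 - 255975997574 = -255975997653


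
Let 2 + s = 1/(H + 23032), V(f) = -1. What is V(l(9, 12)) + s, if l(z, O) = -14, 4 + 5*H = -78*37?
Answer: -67361/22454 ≈ -3.0000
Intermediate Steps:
H = -578 (H = -4/5 + (-78*37)/5 = -4/5 + (1/5)*(-2886) = -4/5 - 2886/5 = -578)
s = -44907/22454 (s = -2 + 1/(-578 + 23032) = -2 + 1/22454 = -44907/22454 ≈ -2.0000)
V(l(9, 12)) + s = -1 - 44907/22454 = -67361/22454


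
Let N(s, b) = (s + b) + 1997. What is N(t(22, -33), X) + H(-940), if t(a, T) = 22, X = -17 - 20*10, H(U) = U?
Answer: 862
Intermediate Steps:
X = -217 (X = -17 - 200 = -217)
N(s, b) = 1997 + b + s (N(s, b) = (b + s) + 1997 = 1997 + b + s)
N(t(22, -33), X) + H(-940) = (1997 - 217 + 22) - 940 = 1802 - 940 = 862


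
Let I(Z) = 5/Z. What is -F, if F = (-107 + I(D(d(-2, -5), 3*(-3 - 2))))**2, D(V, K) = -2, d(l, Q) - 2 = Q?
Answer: -47961/4 ≈ -11990.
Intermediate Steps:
d(l, Q) = 2 + Q
F = 47961/4 (F = (-107 + 5/(-2))**2 = (-107 + 5*(-1/2))**2 = (-107 - 5/2)**2 = (-219/2)**2 = 47961/4 ≈ 11990.)
-F = -1*47961/4 = -47961/4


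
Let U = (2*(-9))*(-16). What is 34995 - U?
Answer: 34707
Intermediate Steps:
U = 288 (U = -18*(-16) = 288)
34995 - U = 34995 - 1*288 = 34995 - 288 = 34707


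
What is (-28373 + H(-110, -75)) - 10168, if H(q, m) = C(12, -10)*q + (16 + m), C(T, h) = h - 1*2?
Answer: -37280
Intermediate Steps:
C(T, h) = -2 + h (C(T, h) = h - 2 = -2 + h)
H(q, m) = 16 + m - 12*q (H(q, m) = (-2 - 10)*q + (16 + m) = -12*q + (16 + m) = 16 + m - 12*q)
(-28373 + H(-110, -75)) - 10168 = (-28373 + (16 - 75 - 12*(-110))) - 10168 = (-28373 + (16 - 75 + 1320)) - 10168 = (-28373 + 1261) - 10168 = -27112 - 10168 = -37280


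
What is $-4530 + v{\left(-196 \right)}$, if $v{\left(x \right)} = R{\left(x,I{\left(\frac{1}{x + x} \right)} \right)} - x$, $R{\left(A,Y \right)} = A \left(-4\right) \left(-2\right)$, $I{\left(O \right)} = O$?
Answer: $-5902$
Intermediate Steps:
$R{\left(A,Y \right)} = 8 A$ ($R{\left(A,Y \right)} = - 4 A \left(-2\right) = 8 A$)
$v{\left(x \right)} = 7 x$ ($v{\left(x \right)} = 8 x - x = 7 x$)
$-4530 + v{\left(-196 \right)} = -4530 + 7 \left(-196\right) = -4530 - 1372 = -5902$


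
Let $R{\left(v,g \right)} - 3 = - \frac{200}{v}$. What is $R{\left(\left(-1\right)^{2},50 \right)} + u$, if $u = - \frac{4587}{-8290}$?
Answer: $- \frac{1628543}{8290} \approx -196.45$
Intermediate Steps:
$R{\left(v,g \right)} = 3 - \frac{200}{v}$
$u = \frac{4587}{8290}$ ($u = \left(-4587\right) \left(- \frac{1}{8290}\right) = \frac{4587}{8290} \approx 0.55332$)
$R{\left(\left(-1\right)^{2},50 \right)} + u = \left(3 - \frac{200}{\left(-1\right)^{2}}\right) + \frac{4587}{8290} = \left(3 - \frac{200}{1}\right) + \frac{4587}{8290} = \left(3 - 200\right) + \frac{4587}{8290} = -197 + \frac{4587}{8290} = - \frac{1628543}{8290}$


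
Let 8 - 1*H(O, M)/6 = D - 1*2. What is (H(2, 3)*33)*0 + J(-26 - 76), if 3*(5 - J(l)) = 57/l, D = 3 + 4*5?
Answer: 529/102 ≈ 5.1863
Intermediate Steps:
D = 23 (D = 3 + 20 = 23)
H(O, M) = -78 (H(O, M) = 48 - 6*(23 - 1*2) = 48 - 6*(23 - 2) = 48 - 6*21 = 48 - 126 = -78)
J(l) = 5 - 19/l
(H(2, 3)*33)*0 + J(-26 - 76) = -78*33*0 + (5 - 19/(-26 - 76)) = -2574*0 + (5 - 19/(-102)) = 0 + (5 - 19*(-1/102)) = 0 + (5 + 19/102) = 0 + 529/102 = 529/102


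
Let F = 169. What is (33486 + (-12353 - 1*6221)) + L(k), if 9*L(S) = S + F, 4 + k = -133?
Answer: 134240/9 ≈ 14916.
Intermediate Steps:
k = -137 (k = -4 - 133 = -137)
L(S) = 169/9 + S/9 (L(S) = (S + 169)/9 = (169 + S)/9 = 169/9 + S/9)
(33486 + (-12353 - 1*6221)) + L(k) = (33486 + (-12353 - 1*6221)) + (169/9 + (⅑)*(-137)) = (33486 + (-12353 - 6221)) + (169/9 - 137/9) = (33486 - 18574) + 32/9 = 14912 + 32/9 = 134240/9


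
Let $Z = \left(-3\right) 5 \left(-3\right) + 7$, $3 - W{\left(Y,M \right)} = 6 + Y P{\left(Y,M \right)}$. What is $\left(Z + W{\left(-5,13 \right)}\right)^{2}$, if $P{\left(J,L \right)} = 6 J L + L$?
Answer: $3370896$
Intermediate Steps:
$P{\left(J,L \right)} = L + 6 J L$ ($P{\left(J,L \right)} = 6 J L + L = L + 6 J L$)
$W{\left(Y,M \right)} = -3 - M Y \left(1 + 6 Y\right)$ ($W{\left(Y,M \right)} = 3 - \left(6 + Y M \left(1 + 6 Y\right)\right) = 3 - \left(6 + M Y \left(1 + 6 Y\right)\right) = -3 - M Y \left(1 + 6 Y\right)$)
$Z = 52$ ($Z = \left(-15\right) \left(-3\right) + 7 = 45 + 7 = 52$)
$\left(Z + W{\left(-5,13 \right)}\right)^{2} = \left(52 - \left(3 + 13 \left(-5\right) \left(1 + 6 \left(-5\right)\right)\right)\right)^{2} = \left(52 - \left(3 + 13 \left(-5\right) \left(1 - 30\right)\right)\right)^{2} = \left(52 - \left(3 + 13 \left(-5\right) \left(-29\right)\right)\right)^{2} = \left(52 - 1888\right)^{2} = \left(-1836\right)^{2} = 3370896$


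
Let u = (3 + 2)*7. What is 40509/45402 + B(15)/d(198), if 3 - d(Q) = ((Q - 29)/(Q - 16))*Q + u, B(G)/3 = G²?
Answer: -7300731/3266782 ≈ -2.2348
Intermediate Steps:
B(G) = 3*G²
u = 35 (u = 5*7 = 35)
d(Q) = -32 - Q*(-29 + Q)/(-16 + Q) (d(Q) = 3 - (((Q - 29)/(Q - 16))*Q + 35) = 3 - (((-29 + Q)/(-16 + Q))*Q + 35) = 3 - (Q*(-29 + Q)/(-16 + Q) + 35) = 3 - (35 + Q*(-29 + Q)/(-16 + Q)) = 3 + (-35 - Q*(-29 + Q)/(-16 + Q)) = -32 - Q*(-29 + Q)/(-16 + Q))
40509/45402 + B(15)/d(198) = 40509/45402 + (3*15²)/(((512 - 1*198² - 3*198)/(-16 + 198))) = 40509*(1/45402) + (3*225)/(((512 - 1*39204 - 594)/182)) = 1929/2162 + 675/(((512 - 39204 - 594)/182)) = 1929/2162 + 675/(((1/182)*(-39286))) = 1929/2162 + 675/(-1511/7) = 1929/2162 + 675*(-7/1511) = 1929/2162 - 4725/1511 = -7300731/3266782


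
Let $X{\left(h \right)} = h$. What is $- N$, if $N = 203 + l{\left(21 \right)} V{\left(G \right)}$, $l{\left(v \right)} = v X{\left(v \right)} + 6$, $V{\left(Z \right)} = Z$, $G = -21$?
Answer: $9184$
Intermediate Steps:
$l{\left(v \right)} = 6 + v^{2}$ ($l{\left(v \right)} = v v + 6 = v^{2} + 6 = 6 + v^{2}$)
$N = -9184$ ($N = 203 + \left(6 + 21^{2}\right) \left(-21\right) = 203 + \left(6 + 441\right) \left(-21\right) = 203 + 447 \left(-21\right) = 203 - 9387 = -9184$)
$- N = \left(-1\right) \left(-9184\right) = 9184$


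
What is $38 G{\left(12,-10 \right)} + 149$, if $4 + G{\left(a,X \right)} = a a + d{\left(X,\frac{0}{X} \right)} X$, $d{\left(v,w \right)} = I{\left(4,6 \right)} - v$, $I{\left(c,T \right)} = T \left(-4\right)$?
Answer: $10789$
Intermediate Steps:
$I{\left(c,T \right)} = - 4 T$
$d{\left(v,w \right)} = -24 - v$ ($d{\left(v,w \right)} = \left(-4\right) 6 - v = -24 - v$)
$G{\left(a,X \right)} = -4 + a^{2} + X \left(-24 - X\right)$ ($G{\left(a,X \right)} = -4 + \left(a a + \left(-24 - X\right) X\right) = -4 + \left(a^{2} + X \left(-24 - X\right)\right) = -4 + a^{2} + X \left(-24 - X\right)$)
$38 G{\left(12,-10 \right)} + 149 = 38 \left(-4 + 12^{2} - - 10 \left(24 - 10\right)\right) + 149 = 38 \left(-4 + 144 - \left(-10\right) 14\right) + 149 = 38 \left(-4 + 144 + 140\right) + 149 = 38 \cdot 280 + 149 = 10640 + 149 = 10789$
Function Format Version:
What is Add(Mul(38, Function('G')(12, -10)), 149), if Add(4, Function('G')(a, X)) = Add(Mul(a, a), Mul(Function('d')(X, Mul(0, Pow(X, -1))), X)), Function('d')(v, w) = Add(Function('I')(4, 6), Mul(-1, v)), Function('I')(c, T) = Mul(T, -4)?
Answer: 10789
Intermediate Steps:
Function('I')(c, T) = Mul(-4, T)
Function('d')(v, w) = Add(-24, Mul(-1, v)) (Function('d')(v, w) = Add(Mul(-4, 6), Mul(-1, v)) = Add(-24, Mul(-1, v)))
Function('G')(a, X) = Add(-4, Pow(a, 2), Mul(X, Add(-24, Mul(-1, X)))) (Function('G')(a, X) = Add(-4, Add(Mul(a, a), Mul(Add(-24, Mul(-1, X)), X))) = Add(-4, Add(Pow(a, 2), Mul(X, Add(-24, Mul(-1, X))))) = Add(-4, Pow(a, 2), Mul(X, Add(-24, Mul(-1, X)))))
Add(Mul(38, Function('G')(12, -10)), 149) = Add(Mul(38, Add(-4, Pow(12, 2), Mul(-1, -10, Add(24, -10)))), 149) = Add(Mul(38, Add(-4, 144, Mul(-1, -10, 14))), 149) = Add(Mul(38, Add(-4, 144, 140)), 149) = Add(Mul(38, 280), 149) = Add(10640, 149) = 10789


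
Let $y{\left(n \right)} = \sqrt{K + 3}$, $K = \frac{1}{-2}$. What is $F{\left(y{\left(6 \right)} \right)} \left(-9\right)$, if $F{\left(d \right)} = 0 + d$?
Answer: $- \frac{9 \sqrt{10}}{2} \approx -14.23$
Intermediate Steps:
$K = - \frac{1}{2} \approx -0.5$
$y{\left(n \right)} = \frac{\sqrt{10}}{2}$ ($y{\left(n \right)} = \sqrt{- \frac{1}{2} + 3} = \sqrt{\frac{5}{2}} = \frac{\sqrt{10}}{2}$)
$F{\left(d \right)} = d$
$F{\left(y{\left(6 \right)} \right)} \left(-9\right) = \frac{\sqrt{10}}{2} \left(-9\right) = - \frac{9 \sqrt{10}}{2}$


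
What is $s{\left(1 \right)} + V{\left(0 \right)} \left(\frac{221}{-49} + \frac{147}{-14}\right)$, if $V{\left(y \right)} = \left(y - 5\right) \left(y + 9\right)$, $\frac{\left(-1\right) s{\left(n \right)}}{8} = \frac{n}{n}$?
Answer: $\frac{65411}{98} \approx 667.46$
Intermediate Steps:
$s{\left(n \right)} = -8$ ($s{\left(n \right)} = - 8 \frac{n}{n} = \left(-8\right) 1 = -8$)
$V{\left(y \right)} = \left(-5 + y\right) \left(9 + y\right)$
$s{\left(1 \right)} + V{\left(0 \right)} \left(\frac{221}{-49} + \frac{147}{-14}\right) = -8 + \left(-45 + 0^{2} + 4 \cdot 0\right) \left(\frac{221}{-49} + \frac{147}{-14}\right) = -8 + \left(-45 + 0 + 0\right) \left(221 \left(- \frac{1}{49}\right) + 147 \left(- \frac{1}{14}\right)\right) = -8 - 45 \left(- \frac{221}{49} - \frac{21}{2}\right) = -8 - - \frac{66195}{98} = -8 + \frac{66195}{98} = \frac{65411}{98}$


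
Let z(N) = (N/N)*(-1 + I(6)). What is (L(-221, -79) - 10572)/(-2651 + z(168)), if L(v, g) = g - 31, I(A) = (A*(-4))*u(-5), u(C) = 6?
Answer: 5341/1398 ≈ 3.8205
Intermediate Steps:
I(A) = -24*A (I(A) = (A*(-4))*6 = -4*A*6 = -24*A)
L(v, g) = -31 + g
z(N) = -145 (z(N) = (N/N)*(-1 - 24*6) = 1*(-1 - 144) = 1*(-145) = -145)
(L(-221, -79) - 10572)/(-2651 + z(168)) = ((-31 - 79) - 10572)/(-2651 - 145) = (-110 - 10572)/(-2796) = -10682*(-1/2796) = 5341/1398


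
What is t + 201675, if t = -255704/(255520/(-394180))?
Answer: 952033742/1597 ≈ 5.9614e+5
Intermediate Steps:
t = 629958767/1597 (t = -255704/(255520*(-1/394180)) = -255704/(-12776/19709) = -255704*(-19709/12776) = 629958767/1597 ≈ 3.9446e+5)
t + 201675 = 629958767/1597 + 201675 = 952033742/1597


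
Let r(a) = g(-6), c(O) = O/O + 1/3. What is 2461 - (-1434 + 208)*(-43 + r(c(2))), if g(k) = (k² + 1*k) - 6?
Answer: -20833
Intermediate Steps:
c(O) = 4/3 (c(O) = 1 + 1*(⅓) = 1 + ⅓ = 4/3)
g(k) = -6 + k + k² (g(k) = (k² + k) - 6 = (k + k²) - 6 = -6 + k + k²)
r(a) = 24 (r(a) = -6 - 6 + (-6)² = -6 - 6 + 36 = 24)
2461 - (-1434 + 208)*(-43 + r(c(2))) = 2461 - (-1434 + 208)*(-43 + 24) = 2461 - (-1226)*(-19) = 2461 - 1*23294 = 2461 - 23294 = -20833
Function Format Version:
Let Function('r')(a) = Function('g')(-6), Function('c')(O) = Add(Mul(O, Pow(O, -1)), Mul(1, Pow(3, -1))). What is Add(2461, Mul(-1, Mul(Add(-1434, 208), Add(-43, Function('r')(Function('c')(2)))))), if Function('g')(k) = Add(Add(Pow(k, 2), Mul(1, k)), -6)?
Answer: -20833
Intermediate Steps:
Function('c')(O) = Rational(4, 3) (Function('c')(O) = Add(1, Mul(1, Rational(1, 3))) = Add(1, Rational(1, 3)) = Rational(4, 3))
Function('g')(k) = Add(-6, k, Pow(k, 2)) (Function('g')(k) = Add(Add(Pow(k, 2), k), -6) = Add(Add(k, Pow(k, 2)), -6) = Add(-6, k, Pow(k, 2)))
Function('r')(a) = 24 (Function('r')(a) = Add(-6, -6, Pow(-6, 2)) = Add(-6, -6, 36) = 24)
Add(2461, Mul(-1, Mul(Add(-1434, 208), Add(-43, Function('r')(Function('c')(2)))))) = Add(2461, Mul(-1, Mul(Add(-1434, 208), Add(-43, 24)))) = Add(2461, Mul(-1, Mul(-1226, -19))) = Add(2461, Mul(-1, 23294)) = Add(2461, -23294) = -20833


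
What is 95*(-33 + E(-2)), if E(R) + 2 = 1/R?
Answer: -6745/2 ≈ -3372.5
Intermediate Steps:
E(R) = -2 + 1/R
95*(-33 + E(-2)) = 95*(-33 + (-2 + 1/(-2))) = 95*(-33 + (-2 - ½)) = 95*(-33 - 5/2) = 95*(-71/2) = -6745/2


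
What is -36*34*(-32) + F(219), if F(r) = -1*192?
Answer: 38976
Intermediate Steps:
F(r) = -192
-36*34*(-32) + F(219) = -36*34*(-32) - 192 = -1224*(-32) - 192 = 39168 - 192 = 38976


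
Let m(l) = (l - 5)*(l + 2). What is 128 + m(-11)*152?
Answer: 22016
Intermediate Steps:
m(l) = (-5 + l)*(2 + l)
128 + m(-11)*152 = 128 + (-10 + (-11)² - 3*(-11))*152 = 128 + (-10 + 121 + 33)*152 = 128 + 144*152 = 128 + 21888 = 22016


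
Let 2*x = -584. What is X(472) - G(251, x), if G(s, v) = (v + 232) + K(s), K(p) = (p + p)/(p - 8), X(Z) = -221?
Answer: -39625/243 ≈ -163.07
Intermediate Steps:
K(p) = 2*p/(-8 + p) (K(p) = (2*p)/(-8 + p) = 2*p/(-8 + p))
x = -292 (x = (½)*(-584) = -292)
G(s, v) = 232 + v + 2*s/(-8 + s) (G(s, v) = (v + 232) + 2*s/(-8 + s) = (232 + v) + 2*s/(-8 + s) = 232 + v + 2*s/(-8 + s))
X(472) - G(251, x) = -221 - (2*251 + (-8 + 251)*(232 - 292))/(-8 + 251) = -221 - (502 + 243*(-60))/243 = -221 - (502 - 14580)/243 = -221 - (-14078)/243 = -221 - 1*(-14078/243) = -221 + 14078/243 = -39625/243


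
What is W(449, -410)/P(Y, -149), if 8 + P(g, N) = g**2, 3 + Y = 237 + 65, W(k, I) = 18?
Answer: 18/89393 ≈ 0.00020136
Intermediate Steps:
Y = 299 (Y = -3 + (237 + 65) = -3 + 302 = 299)
P(g, N) = -8 + g**2
W(449, -410)/P(Y, -149) = 18/(-8 + 299**2) = 18/(-8 + 89401) = 18/89393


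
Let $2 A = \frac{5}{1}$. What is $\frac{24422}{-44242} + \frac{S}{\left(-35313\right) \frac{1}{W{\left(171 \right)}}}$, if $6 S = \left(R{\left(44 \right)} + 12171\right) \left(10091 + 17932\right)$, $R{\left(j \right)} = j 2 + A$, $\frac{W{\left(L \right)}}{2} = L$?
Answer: $- \frac{288833134852033}{520772582} \approx -5.5462 \cdot 10^{5}$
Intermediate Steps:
$W{\left(L \right)} = 2 L$
$A = \frac{5}{2}$ ($A = \frac{5 \cdot 1^{-1}}{2} = \frac{5 \cdot 1}{2} = \frac{1}{2} \cdot 5 = \frac{5}{2} \approx 2.5$)
$R{\left(j \right)} = \frac{5}{2} + 2 j$ ($R{\left(j \right)} = j 2 + \frac{5}{2} = 2 j + \frac{5}{2} = \frac{5}{2} + 2 j$)
$S = \frac{229069343}{4}$ ($S = \frac{\left(\left(\frac{5}{2} + 2 \cdot 44\right) + 12171\right) \left(10091 + 17932\right)}{6} = \frac{\left(\left(\frac{5}{2} + 88\right) + 12171\right) 28023}{6} = \frac{\left(\frac{181}{2} + 12171\right) 28023}{6} = \frac{\frac{24523}{2} \cdot 28023}{6} = \frac{1}{6} \cdot \frac{687208029}{2} = \frac{229069343}{4} \approx 5.7267 \cdot 10^{7}$)
$\frac{24422}{-44242} + \frac{S}{\left(-35313\right) \frac{1}{W{\left(171 \right)}}} = \frac{24422}{-44242} + \frac{229069343}{4 \left(- \frac{35313}{2 \cdot 171}\right)} = 24422 \left(- \frac{1}{44242}\right) + \frac{229069343}{4 \left(- \frac{35313}{342}\right)} = - \frac{12211}{22121} + \frac{229069343}{4 \left(\left(-35313\right) \frac{1}{342}\right)} = - \frac{12211}{22121} + \frac{229069343}{4 \left(- \frac{11771}{114}\right)} = - \frac{12211}{22121} + \frac{229069343}{4} \left(- \frac{114}{11771}\right) = - \frac{12211}{22121} - \frac{13056952551}{23542} = - \frac{288833134852033}{520772582}$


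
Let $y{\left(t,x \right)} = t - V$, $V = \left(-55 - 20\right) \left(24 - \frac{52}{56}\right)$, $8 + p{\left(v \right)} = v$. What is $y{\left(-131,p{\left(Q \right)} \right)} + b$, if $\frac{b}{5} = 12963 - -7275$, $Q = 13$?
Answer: $\frac{1439051}{14} \approx 1.0279 \cdot 10^{5}$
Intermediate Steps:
$p{\left(v \right)} = -8 + v$
$V = - \frac{24225}{14}$ ($V = - 75 \left(24 - \frac{13}{14}\right) = \left(-75\right) \frac{323}{14} = - \frac{24225}{14} \approx -1730.4$)
$y{\left(t,x \right)} = \frac{24225}{14} + t$ ($y{\left(t,x \right)} = t - - \frac{24225}{14} = t + \frac{24225}{14} = \frac{24225}{14} + t$)
$b = 101190$ ($b = 5 \left(12963 - -7275\right) = 5 \left(12963 + 7275\right) = 5 \cdot 20238 = 101190$)
$y{\left(-131,p{\left(Q \right)} \right)} + b = \left(\frac{24225}{14} - 131\right) + 101190 = \frac{22391}{14} + 101190 = \frac{1439051}{14}$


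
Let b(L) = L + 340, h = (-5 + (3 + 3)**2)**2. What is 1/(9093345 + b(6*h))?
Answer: 1/9099451 ≈ 1.0990e-7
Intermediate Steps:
h = 961 (h = (-5 + 6**2)**2 = (-5 + 36)**2 = 31**2 = 961)
b(L) = 340 + L
1/(9093345 + b(6*h)) = 1/(9093345 + (340 + 6*961)) = 1/(9093345 + (340 + 5766)) = 1/(9093345 + 6106) = 1/9099451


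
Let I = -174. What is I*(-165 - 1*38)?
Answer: 35322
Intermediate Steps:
I*(-165 - 1*38) = -174*(-165 - 1*38) = -174*(-165 - 38) = -174*(-203) = 35322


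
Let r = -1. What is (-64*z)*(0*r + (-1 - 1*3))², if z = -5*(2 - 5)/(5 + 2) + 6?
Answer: -58368/7 ≈ -8338.3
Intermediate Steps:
z = 57/7 (z = -(-15)/7 + 6 = -5*(-3/7) + 6 = 15/7 + 6 = 57/7 ≈ 8.1429)
(-64*z)*(0*r + (-1 - 1*3))² = (-64*57/7)*(0*(-1) + (-1 - 1*3))² = -3648*(0 + (-1 - 3))²/7 = -3648*(0 - 4)²/7 = -3648/7*(-4)² = -3648/7*16 = -58368/7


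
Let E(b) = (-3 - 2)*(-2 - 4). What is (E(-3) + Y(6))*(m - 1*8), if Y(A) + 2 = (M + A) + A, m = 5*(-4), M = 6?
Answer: -1288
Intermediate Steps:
m = -20
Y(A) = 4 + 2*A (Y(A) = -2 + ((6 + A) + A) = -2 + (6 + 2*A) = 4 + 2*A)
E(b) = 30 (E(b) = -5*(-6) = 30)
(E(-3) + Y(6))*(m - 1*8) = (30 + (4 + 2*6))*(-20 - 1*8) = (30 + (4 + 12))*(-20 - 8) = (30 + 16)*(-28) = 46*(-28) = -1288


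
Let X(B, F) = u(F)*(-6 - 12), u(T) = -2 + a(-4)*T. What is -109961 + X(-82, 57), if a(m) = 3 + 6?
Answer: -119159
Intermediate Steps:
a(m) = 9
u(T) = -2 + 9*T
X(B, F) = 36 - 162*F (X(B, F) = (-2 + 9*F)*(-6 - 12) = (-2 + 9*F)*(-18) = 36 - 162*F)
-109961 + X(-82, 57) = -109961 + (36 - 162*57) = -109961 + (36 - 9234) = -109961 - 9198 = -119159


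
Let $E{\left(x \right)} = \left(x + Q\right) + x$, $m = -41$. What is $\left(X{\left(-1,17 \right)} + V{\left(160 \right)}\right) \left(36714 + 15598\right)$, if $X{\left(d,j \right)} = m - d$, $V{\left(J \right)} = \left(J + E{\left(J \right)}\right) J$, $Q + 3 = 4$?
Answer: $4023839040$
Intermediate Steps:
$Q = 1$ ($Q = -3 + 4 = 1$)
$E{\left(x \right)} = 1 + 2 x$ ($E{\left(x \right)} = \left(x + 1\right) + x = \left(1 + x\right) + x = 1 + 2 x$)
$V{\left(J \right)} = J \left(1 + 3 J\right)$ ($V{\left(J \right)} = \left(J + \left(1 + 2 J\right)\right) J = \left(1 + 3 J\right) J = J \left(1 + 3 J\right)$)
$X{\left(d,j \right)} = -41 - d$
$\left(X{\left(-1,17 \right)} + V{\left(160 \right)}\right) \left(36714 + 15598\right) = \left(\left(-41 - -1\right) + 160 \left(1 + 3 \cdot 160\right)\right) \left(36714 + 15598\right) = \left(\left(-41 + 1\right) + 160 \left(1 + 480\right)\right) 52312 = \left(-40 + 160 \cdot 481\right) 52312 = \left(-40 + 76960\right) 52312 = 76920 \cdot 52312 = 4023839040$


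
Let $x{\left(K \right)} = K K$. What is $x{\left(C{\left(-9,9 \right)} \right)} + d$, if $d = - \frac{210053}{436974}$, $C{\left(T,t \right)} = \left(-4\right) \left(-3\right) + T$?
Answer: $\frac{3722713}{436974} \approx 8.5193$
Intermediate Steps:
$C{\left(T,t \right)} = 12 + T$
$x{\left(K \right)} = K^{2}$
$d = - \frac{210053}{436974}$ ($d = \left(-210053\right) \frac{1}{436974} = - \frac{210053}{436974} \approx -0.4807$)
$x{\left(C{\left(-9,9 \right)} \right)} + d = \left(12 - 9\right)^{2} - \frac{210053}{436974} = 3^{2} - \frac{210053}{436974} = 9 - \frac{210053}{436974} = \frac{3722713}{436974}$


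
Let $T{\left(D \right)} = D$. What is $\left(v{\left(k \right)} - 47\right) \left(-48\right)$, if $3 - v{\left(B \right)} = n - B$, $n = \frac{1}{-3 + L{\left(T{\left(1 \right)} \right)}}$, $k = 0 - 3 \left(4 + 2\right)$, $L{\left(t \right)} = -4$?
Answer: $\frac{20784}{7} \approx 2969.1$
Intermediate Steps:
$k = -18$ ($k = 0 - 3 \cdot 6 = 0 - 18 = -18$)
$n = - \frac{1}{7}$ ($n = \frac{1}{-3 - 4} = \frac{1}{-7} = - \frac{1}{7} \approx -0.14286$)
$v{\left(B \right)} = \frac{22}{7} + B$ ($v{\left(B \right)} = 3 - \left(- \frac{1}{7} - B\right) = 3 + \left(\frac{1}{7} + B\right) = \frac{22}{7} + B$)
$\left(v{\left(k \right)} - 47\right) \left(-48\right) = \left(\left(\frac{22}{7} - 18\right) - 47\right) \left(-48\right) = \left(- \frac{104}{7} - 47\right) \left(-48\right) = \left(- \frac{433}{7}\right) \left(-48\right) = \frac{20784}{7}$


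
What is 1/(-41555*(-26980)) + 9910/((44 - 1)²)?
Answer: 11110635150849/2073013561100 ≈ 5.3596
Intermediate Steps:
1/(-41555*(-26980)) + 9910/((44 - 1)²) = -1/41555*(-1/26980) + 9910/(43²) = 1/1121153900 + 9910/1849 = 11110635150849/2073013561100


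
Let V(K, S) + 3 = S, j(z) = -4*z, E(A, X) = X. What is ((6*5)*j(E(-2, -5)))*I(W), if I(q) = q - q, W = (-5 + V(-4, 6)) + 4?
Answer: 0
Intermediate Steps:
V(K, S) = -3 + S
W = 2 (W = (-5 + (-3 + 6)) + 4 = (-5 + 3) + 4 = -2 + 4 = 2)
I(q) = 0
((6*5)*j(E(-2, -5)))*I(W) = ((6*5)*(-4*(-5)))*0 = (30*20)*0 = 600*0 = 0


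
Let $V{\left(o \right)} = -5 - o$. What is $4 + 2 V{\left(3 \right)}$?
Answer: $-12$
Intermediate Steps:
$4 + 2 V{\left(3 \right)} = 4 + 2 \left(-5 - 3\right) = 4 + 2 \left(-8\right) = 4 - 16 = -12$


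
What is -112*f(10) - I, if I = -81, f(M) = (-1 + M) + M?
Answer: -2047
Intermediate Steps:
f(M) = -1 + 2*M
-112*f(10) - I = -112*(-1 + 2*10) - 1*(-81) = -112*(-1 + 20) + 81 = -112*19 + 81 = -2128 + 81 = -2047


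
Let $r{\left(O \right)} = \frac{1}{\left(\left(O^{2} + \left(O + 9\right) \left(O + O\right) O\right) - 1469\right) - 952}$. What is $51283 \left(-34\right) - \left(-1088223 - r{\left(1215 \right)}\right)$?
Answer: $- \frac{2369446049388995}{3615272604} \approx -6.554 \cdot 10^{5}$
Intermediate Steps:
$r{\left(O \right)} = \frac{1}{-2421 + O^{2} + 2 O^{2} \left(9 + O\right)}$ ($r{\left(O \right)} = \frac{1}{\left(\left(O^{2} + \left(9 + O\right) 2 O O\right) - 1469\right) - 952} = \frac{1}{\left(\left(O^{2} + 2 O \left(9 + O\right) O\right) - 1469\right) - 952} = \frac{1}{\left(\left(O^{2} + 2 O^{2} \left(9 + O\right)\right) - 1469\right) - 952} = \frac{1}{\left(-1469 + O^{2} + 2 O^{2} \left(9 + O\right)\right) - 952} = \frac{1}{-2421 + O^{2} + 2 O^{2} \left(9 + O\right)}$)
$51283 \left(-34\right) - \left(-1088223 - r{\left(1215 \right)}\right) = 51283 \left(-34\right) - \left(-1088223 - \frac{1}{-2421 + 2 \cdot 1215^{3} + 19 \cdot 1215^{2}}\right) = -1743622 - \left(-1088223 - \frac{1}{-2421 + 2 \cdot 1793613375 + 19 \cdot 1476225}\right) = -1743622 - \left(-1088223 - \frac{1}{-2421 + 3587226750 + 28048275}\right) = -1743622 - \left(-1088223 - \frac{1}{3615272604}\right) = -1743622 - - \frac{3934222798942693}{3615272604} = -1743622 + \frac{3934222798942693}{3615272604} = - \frac{2369446049388995}{3615272604}$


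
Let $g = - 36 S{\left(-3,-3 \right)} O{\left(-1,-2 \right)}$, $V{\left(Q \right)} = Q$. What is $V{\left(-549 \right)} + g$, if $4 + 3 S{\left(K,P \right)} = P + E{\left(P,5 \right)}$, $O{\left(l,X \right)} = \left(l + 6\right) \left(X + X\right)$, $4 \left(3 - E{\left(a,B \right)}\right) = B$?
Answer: $-1809$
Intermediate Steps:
$E{\left(a,B \right)} = 3 - \frac{B}{4}$
$O{\left(l,X \right)} = 2 X \left(6 + l\right)$ ($O{\left(l,X \right)} = \left(6 + l\right) 2 X = 2 X \left(6 + l\right)$)
$S{\left(K,P \right)} = - \frac{3}{4} + \frac{P}{3}$ ($S{\left(K,P \right)} = - \frac{4}{3} + \frac{P + \left(3 - \frac{5}{4}\right)}{3} = - \frac{4}{3} + \frac{P + \frac{7}{4}}{3} = - \frac{4}{3} + \frac{\frac{7}{4} + P}{3} = - \frac{4}{3} + \left(\frac{7}{12} + \frac{P}{3}\right) = - \frac{3}{4} + \frac{P}{3}$)
$g = -1260$ ($g = - 36 \left(- \frac{3}{4} + \frac{1}{3} \left(-3\right)\right) 2 \left(-2\right) \left(6 - 1\right) = - 36 \left(- \frac{3}{4} - 1\right) 2 \left(-2\right) 5 = \left(-36\right) \left(- \frac{7}{4}\right) \left(-20\right) = 63 \left(-20\right) = -1260$)
$V{\left(-549 \right)} + g = -549 - 1260 = -1809$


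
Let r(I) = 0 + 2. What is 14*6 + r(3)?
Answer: 86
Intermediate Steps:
r(I) = 2
14*6 + r(3) = 14*6 + 2 = 84 + 2 = 86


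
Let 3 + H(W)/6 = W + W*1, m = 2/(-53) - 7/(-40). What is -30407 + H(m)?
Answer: -16124377/530 ≈ -30423.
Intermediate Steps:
m = 291/2120 (m = 2*(-1/53) - 7*(-1/40) = -2/53 + 7/40 = 291/2120 ≈ 0.13726)
H(W) = -18 + 12*W (H(W) = -18 + 6*(W + W*1) = -18 + 6*(W + W) = -18 + 6*(2*W) = -18 + 12*W)
-30407 + H(m) = -30407 + (-18 + 12*(291/2120)) = -30407 + (-18 + 873/530) = -30407 - 8667/530 = -16124377/530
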